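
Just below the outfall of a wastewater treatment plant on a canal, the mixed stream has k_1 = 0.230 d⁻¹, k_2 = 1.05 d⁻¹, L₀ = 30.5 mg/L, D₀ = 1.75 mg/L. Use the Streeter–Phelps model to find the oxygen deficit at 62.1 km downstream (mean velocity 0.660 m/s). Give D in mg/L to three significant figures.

Travel time t = x/v = 62.1 km / (0.660 m/s) = 62100 m / 0.660 m/s = 94090 s = 1.089 d.
k_1 L₀/(k_2−k_1) = 0.230×30.5/(1.05−0.230) = 7.015/0.8200 = 8.555 mg/L.
e^(−k_1 t) = e^(−0.230×1.089) = 0.7784; e^(−k_2 t) = e^(−1.05×1.089) = 0.3187.
D = 8.555 × (0.7784 − 0.3187) + 1.75 × 0.3187 = 3.933 + 0.5577 = 4.491 mg/L.

D ≈ 4.49 mg/L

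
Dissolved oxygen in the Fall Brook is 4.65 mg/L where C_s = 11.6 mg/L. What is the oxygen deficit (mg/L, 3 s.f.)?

D = C_s − C = 11.6 − 4.65 = 6.95 mg/L.

D ≈ 6.95 mg/L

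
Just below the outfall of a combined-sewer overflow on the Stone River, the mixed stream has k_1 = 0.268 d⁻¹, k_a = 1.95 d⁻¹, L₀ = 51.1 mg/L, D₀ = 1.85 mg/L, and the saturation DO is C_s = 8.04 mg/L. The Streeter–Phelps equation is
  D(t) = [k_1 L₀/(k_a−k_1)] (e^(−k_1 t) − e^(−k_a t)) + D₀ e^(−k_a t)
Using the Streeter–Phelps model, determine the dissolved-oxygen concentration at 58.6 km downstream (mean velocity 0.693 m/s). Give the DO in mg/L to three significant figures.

DO ≈ 2.71 mg/L

Travel time t = x/v = 58.6 km / (0.693 m/s) = 58600 m / 0.693 m/s = 84560 s = 0.9787 d.
k_1 L₀/(k_a−k_1) = 0.268×51.1/(1.95−0.268) = 13.69/1.682 = 8.142 mg/L.
e^(−k_1 t) = e^(−0.268×0.9787) = 0.7693; e^(−k_a t) = e^(−1.95×0.9787) = 0.1483.
D = 8.142 × (0.7693 − 0.1483) + 1.85 × 0.1483 = 5.056 + 0.2744 = 5.330 mg/L.
DO = C_s − D = 8.04 − 5.330 = 2.710 mg/L.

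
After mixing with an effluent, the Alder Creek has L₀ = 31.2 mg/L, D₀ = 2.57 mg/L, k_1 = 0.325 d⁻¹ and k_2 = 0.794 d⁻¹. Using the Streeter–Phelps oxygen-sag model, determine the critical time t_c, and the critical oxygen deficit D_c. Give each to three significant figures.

At the critical point dD/dt = 0, so k_1 L₀ e^(−k_1 t) = k_2 D. Substituting D(t) from the Streeter–Phelps equation and solving for t gives
t_c = ln[(k_2/k_1)(1 − D₀(k_2−k_1)/(k_1 L₀))] / (k_2−k_1).
Here k_2−k_1 = 0.4690 d⁻¹ and 1 − D₀(k_2−k_1)/(k_1 L₀) = 1 − 2.57×0.4690/(0.325×31.2) = 0.8811, so
t_c = ln(2.443 × 0.8811) / 0.4690 = 0.7667 / 0.4690 = 1.635 d.
D_c = (k_1/k_2) L₀ e^(−k_1 t_c) = (0.325/0.794) × 31.2 × e^(−0.325×1.635) = 0.4093 × 31.2 × 0.5878 = 7.507 mg/L.

t_c ≈ 1.63 d; D_c ≈ 7.51 mg/L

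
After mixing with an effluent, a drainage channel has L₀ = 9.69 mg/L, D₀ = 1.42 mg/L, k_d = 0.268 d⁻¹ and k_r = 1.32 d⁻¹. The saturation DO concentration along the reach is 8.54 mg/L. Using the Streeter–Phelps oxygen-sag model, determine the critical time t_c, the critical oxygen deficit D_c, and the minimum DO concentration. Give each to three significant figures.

With k_r/k_d = 4.925 and 1 − D₀(k_r−k_d)/(k_d L₀) = 0.4248,
t_c = ln(4.925 × 0.4248) / (1.32 − 0.268) = ln(2.092) / 1.052 = 0.7382/1.052 = 0.7017 d.
L(t_c) = L₀ e^(−k_d t_c) = 9.69 × 0.8286 = 8.029 mg/L, and at the critical point k_r D_c = k_d L, so D_c = (0.268/1.32) × 8.029 = 1.630 mg/L.
Minimum DO = C_s − D_c = 8.54 − 1.630 = 6.910 mg/L.

t_c ≈ 0.702 d; D_c ≈ 1.63 mg/L; min DO ≈ 6.91 mg/L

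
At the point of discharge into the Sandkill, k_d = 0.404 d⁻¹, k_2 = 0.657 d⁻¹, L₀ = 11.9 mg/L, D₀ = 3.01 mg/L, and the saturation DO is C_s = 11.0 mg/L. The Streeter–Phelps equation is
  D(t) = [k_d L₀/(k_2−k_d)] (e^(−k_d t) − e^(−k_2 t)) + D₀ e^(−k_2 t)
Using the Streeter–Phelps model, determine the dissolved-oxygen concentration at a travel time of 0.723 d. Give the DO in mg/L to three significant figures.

k_d L₀/(k_2−k_d) = 0.404×11.9/(0.657−0.404) = 4.808/0.2530 = 19.00 mg/L.
e^(−k_d t) = e^(−0.404×0.7230) = 0.7467; e^(−k_2 t) = e^(−0.657×0.7230) = 0.6219.
D = 19.00 × (0.7467 − 0.6219) + 3.01 × 0.6219 = 2.372 + 1.872 = 4.244 mg/L.
DO = C_s − D = 11.0 − 4.244 = 6.756 mg/L.

DO ≈ 6.76 mg/L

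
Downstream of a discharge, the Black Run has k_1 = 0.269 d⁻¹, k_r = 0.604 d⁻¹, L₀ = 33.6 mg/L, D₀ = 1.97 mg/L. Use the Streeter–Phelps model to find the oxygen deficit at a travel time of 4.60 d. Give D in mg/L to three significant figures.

k_1 L₀/(k_r−k_1) = 0.269×33.6/(0.604−0.269) = 9.038/0.3350 = 26.98 mg/L.
e^(−k_1 t) = e^(−0.269×4.600) = 0.2901; e^(−k_r t) = e^(−0.604×4.600) = 0.06214.
D = 26.98 × (0.2901 − 0.06214) + 1.97 × 0.06214 = 6.152 + 0.1224 = 6.274 mg/L.

D ≈ 6.27 mg/L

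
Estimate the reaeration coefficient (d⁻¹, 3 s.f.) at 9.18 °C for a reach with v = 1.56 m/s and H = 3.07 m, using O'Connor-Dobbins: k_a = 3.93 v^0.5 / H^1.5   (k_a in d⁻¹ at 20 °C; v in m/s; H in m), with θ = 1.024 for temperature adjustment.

k_a(20) = 3.93 × 1.56^0.5 / 3.07^1.5 = 3.93 × 1.249 / 5.379 = 0.9125 d⁻¹.
k_a(9.18) = 0.9125 × 1.024^(9.18−20) = 0.9125 × 0.7737 = 0.7060 d⁻¹.

k_a ≈ 0.706 d⁻¹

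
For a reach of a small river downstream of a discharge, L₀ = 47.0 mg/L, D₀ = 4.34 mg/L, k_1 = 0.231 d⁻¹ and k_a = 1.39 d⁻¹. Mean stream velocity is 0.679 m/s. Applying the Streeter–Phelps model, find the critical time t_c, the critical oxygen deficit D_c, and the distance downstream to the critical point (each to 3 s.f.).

t_c ≈ 1.01 d; D_c ≈ 6.18 mg/L; x_c ≈ 59.3 km

With k_a/k_1 = 6.017 and 1 − D₀(k_a−k_1)/(k_1 L₀) = 0.5367,
t_c = ln(6.017 × 0.5367) / (1.39 − 0.231) = ln(3.229) / 1.159 = 1.172/1.159 = 1.011 d.
L(t_c) = L₀ e^(−k_1 t_c) = 47.0 × 0.7916 = 37.21 mg/L, and at the critical point k_a D_c = k_1 L, so D_c = (0.231/1.39) × 37.21 = 6.183 mg/L.
x_c = v t_c = 0.679 m/s × 1.011 d × 86400 s/d = 59340 m ≈ 59.3 km.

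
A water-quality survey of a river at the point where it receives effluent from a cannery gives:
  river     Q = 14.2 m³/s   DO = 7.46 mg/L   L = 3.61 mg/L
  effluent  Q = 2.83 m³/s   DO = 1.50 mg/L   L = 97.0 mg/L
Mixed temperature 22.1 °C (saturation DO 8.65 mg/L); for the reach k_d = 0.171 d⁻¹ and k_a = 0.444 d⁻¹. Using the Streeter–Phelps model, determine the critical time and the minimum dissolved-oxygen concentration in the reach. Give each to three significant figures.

Mixed DO = (14.2×7.46 + 2.83×1.50)/(14.2+2.83) = 110.2/17.03 = 6.470 mg/L.
Mixed L₀ = (14.2×3.61 + 2.83×97.0)/(17.03) = 325.8/17.03 = 19.13 mg/L.
Initial deficit D₀ = C_s − DO₀ = 8.65 − 6.470 = 2.180 mg/L.
t_c = (1/0.2730) ln[(0.444/0.171)(1 − 2.180×0.2730/(0.171×19.13))] = 3.663 × ln(2.124) = 2.759 d.
D_c = (0.171/0.444) × 19.13 × e^(−0.171×2.759) = 0.3851 × 19.13 × 0.6238 = 4.596 mg/L.
Minimum DO = 8.65 − 4.596 = 4.054 mg/L.

t_c ≈ 2.76 d; minimum DO ≈ 4.05 mg/L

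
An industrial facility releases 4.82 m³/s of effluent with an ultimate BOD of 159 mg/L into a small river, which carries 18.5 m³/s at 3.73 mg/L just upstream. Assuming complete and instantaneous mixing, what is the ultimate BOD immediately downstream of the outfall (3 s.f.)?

Flow-weighted mixing: C = (Q_r C_r + Q_w C_w)/(Q_r + Q_w)
= (18.5×3.73 + 4.82×159)/(18.5 + 4.82) = 835.4/23.32 = 35.82 mg/L.

35.8 mg/L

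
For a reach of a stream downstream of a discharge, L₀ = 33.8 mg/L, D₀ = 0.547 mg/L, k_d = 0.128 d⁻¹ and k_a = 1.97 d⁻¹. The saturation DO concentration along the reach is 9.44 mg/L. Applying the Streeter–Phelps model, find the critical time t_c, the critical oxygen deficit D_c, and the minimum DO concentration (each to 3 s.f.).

t_c ≈ 1.34 d; D_c ≈ 1.85 mg/L; min DO ≈ 7.59 mg/L

t_c = [1/(k_a−k_d)] ln[(k_a/k_d)(1 − D₀(k_a−k_d)/(k_d L₀))]
= [1/(1.97−0.128)] ln[(1.97/0.128)(1 − 0.547×1.842/(0.128×33.8))]
= (1/1.842) ln[15.39 × 0.7671] = 0.5429 × ln(11.81) = 0.5429 × 2.469 = 1.340 d.
L(t_c) = L₀ e^(−k_d t_c) = 33.8 × 0.8424 = 28.47 mg/L, and at the critical point k_a D_c = k_d L, so D_c = (0.128/1.97) × 28.47 = 1.850 mg/L.
Minimum DO = C_s − D_c = 9.44 − 1.850 = 7.590 mg/L.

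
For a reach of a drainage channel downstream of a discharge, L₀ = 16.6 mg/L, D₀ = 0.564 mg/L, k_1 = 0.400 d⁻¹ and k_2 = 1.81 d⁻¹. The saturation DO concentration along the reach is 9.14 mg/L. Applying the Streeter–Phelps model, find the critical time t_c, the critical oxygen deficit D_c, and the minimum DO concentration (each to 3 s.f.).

t_c ≈ 0.980 d; D_c ≈ 2.48 mg/L; min DO ≈ 6.66 mg/L

t_c = [1/(k_2−k_1)] ln[(k_2/k_1)(1 − D₀(k_2−k_1)/(k_1 L₀))]
= [1/(1.81−0.400)] ln[(1.81/0.400)(1 − 0.564×1.410/(0.400×16.6))]
= (1/1.410) ln[4.525 × 0.8802] = 0.7092 × ln(3.983) = 0.7092 × 1.382 = 0.9802 d.
L(t_c) = L₀ e^(−k_1 t_c) = 16.6 × 0.6757 = 11.22 mg/L, and at the critical point k_2 D_c = k_1 L, so D_c = (0.400/1.81) × 11.22 = 2.479 mg/L.
Minimum DO = C_s − D_c = 9.14 − 2.479 = 6.661 mg/L.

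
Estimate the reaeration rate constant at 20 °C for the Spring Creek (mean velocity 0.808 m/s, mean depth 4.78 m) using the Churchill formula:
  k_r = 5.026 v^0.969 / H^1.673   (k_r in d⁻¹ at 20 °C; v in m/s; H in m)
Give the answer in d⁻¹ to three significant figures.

k_r ≈ 0.298 d⁻¹

k_r = 5.026 × 0.808^0.969 / 4.78^1.673 = 5.026 × 0.8134 / 13.70 = 0.2984 d⁻¹.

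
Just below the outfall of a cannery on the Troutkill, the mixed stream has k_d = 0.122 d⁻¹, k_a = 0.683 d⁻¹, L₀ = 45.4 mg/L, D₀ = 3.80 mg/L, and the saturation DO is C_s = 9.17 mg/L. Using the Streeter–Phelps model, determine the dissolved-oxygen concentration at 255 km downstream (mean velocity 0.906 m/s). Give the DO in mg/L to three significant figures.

Travel time t = x/v = 255 km / (0.906 m/s) = 255000 m / 0.906 m/s = 281500 s = 3.258 d.
k_d L₀/(k_a−k_d) = 0.122×45.4/(0.683−0.122) = 5.539/0.5610 = 9.873 mg/L.
e^(−k_d t) = e^(−0.122×3.258) = 0.6720; e^(−k_a t) = e^(−0.683×3.258) = 0.1081.
D = 9.873 × (0.6720 − 0.1081) + 3.80 × 0.1081 = 5.568 + 0.4107 = 5.979 mg/L.
DO = C_s − D = 9.17 − 5.979 = 3.191 mg/L.

DO ≈ 3.19 mg/L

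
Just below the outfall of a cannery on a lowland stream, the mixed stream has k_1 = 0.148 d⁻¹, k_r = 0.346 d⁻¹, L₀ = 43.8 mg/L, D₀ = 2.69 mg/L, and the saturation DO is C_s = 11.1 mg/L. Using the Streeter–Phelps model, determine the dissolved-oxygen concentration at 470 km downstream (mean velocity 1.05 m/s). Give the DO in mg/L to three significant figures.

DO ≈ 0.896 mg/L

Travel time t = x/v = 470 km / (1.05 m/s) = 470000 m / 1.05 m/s = 447600 s = 5.181 d.
k_1 L₀/(k_r−k_1) = 0.148×43.8/(0.346−0.148) = 6.482/0.1980 = 32.74 mg/L.
e^(−k_1 t) = e^(−0.148×5.181) = 0.4645; e^(−k_r t) = e^(−0.346×5.181) = 0.1665.
D = 32.74 × (0.4645 − 0.1665) + 2.69 × 0.1665 = 9.756 + 0.4480 = 10.20 mg/L.
DO = C_s − D = 11.1 − 10.20 = 0.8962 mg/L.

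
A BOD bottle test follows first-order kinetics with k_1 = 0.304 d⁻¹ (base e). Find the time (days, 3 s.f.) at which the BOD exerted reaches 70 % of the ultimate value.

t ≈ 3.96 d

y/L₀ = 1 − e^(−k_1 t) = 0.70 ⇒ e^(−k_1 t) = 0.300
t = −ln(0.300) / 0.304 = 1.204 / 0.304 = 3.960 d.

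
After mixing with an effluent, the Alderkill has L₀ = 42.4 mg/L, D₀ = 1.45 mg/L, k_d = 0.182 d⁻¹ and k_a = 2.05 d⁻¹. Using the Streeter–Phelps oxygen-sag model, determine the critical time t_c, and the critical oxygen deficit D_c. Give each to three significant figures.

t_c = [1/(k_a−k_d)] ln[(k_a/k_d)(1 − D₀(k_a−k_d)/(k_d L₀))]
= [1/(2.05−0.182)] ln[(2.05/0.182)(1 − 1.45×1.868/(0.182×42.4))]
= (1/1.868) ln[11.26 × 0.6490] = 0.5353 × ln(7.310) = 0.5353 × 1.989 = 1.065 d.
D_c = (k_d/k_a) L₀ e^(−k_d t_c) = (0.182/2.05) × 42.4 × e^(−0.182×1.065) = 0.08878 × 42.4 × 0.8238 = 3.101 mg/L.

t_c ≈ 1.06 d; D_c ≈ 3.10 mg/L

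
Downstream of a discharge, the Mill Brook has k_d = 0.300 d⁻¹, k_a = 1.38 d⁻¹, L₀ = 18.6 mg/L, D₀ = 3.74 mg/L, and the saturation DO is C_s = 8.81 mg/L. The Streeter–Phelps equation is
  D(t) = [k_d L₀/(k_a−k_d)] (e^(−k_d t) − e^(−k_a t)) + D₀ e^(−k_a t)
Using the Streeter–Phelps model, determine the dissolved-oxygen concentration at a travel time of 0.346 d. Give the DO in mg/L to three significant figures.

DO ≈ 5.04 mg/L

k_d L₀/(k_a−k_d) = 0.300×18.6/(1.38−0.300) = 5.580/1.080 = 5.167 mg/L.
e^(−k_d t) = e^(−0.300×0.3460) = 0.9014; e^(−k_a t) = e^(−1.38×0.3460) = 0.6203.
D = 5.167 × (0.9014 − 0.6203) + 3.74 × 0.6203 = 1.452 + 2.320 = 3.772 mg/L.
DO = C_s − D = 8.81 − 3.772 = 5.038 mg/L.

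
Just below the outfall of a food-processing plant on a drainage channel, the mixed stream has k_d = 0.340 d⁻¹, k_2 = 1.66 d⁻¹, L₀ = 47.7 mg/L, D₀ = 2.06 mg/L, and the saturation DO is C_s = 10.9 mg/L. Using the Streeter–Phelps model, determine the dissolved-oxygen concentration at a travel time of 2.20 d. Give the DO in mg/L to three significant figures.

DO ≈ 5.35 mg/L

k_d L₀/(k_2−k_d) = 0.340×47.7/(1.66−0.340) = 16.22/1.320 = 12.29 mg/L.
e^(−k_d t) = e^(−0.340×2.200) = 0.4733; e^(−k_2 t) = e^(−1.66×2.200) = 0.02594.
D = 12.29 × (0.4733 − 0.02594) + 2.06 × 0.02594 = 5.497 + 0.05343 = 5.550 mg/L.
DO = C_s − D = 10.9 − 5.550 = 5.350 mg/L.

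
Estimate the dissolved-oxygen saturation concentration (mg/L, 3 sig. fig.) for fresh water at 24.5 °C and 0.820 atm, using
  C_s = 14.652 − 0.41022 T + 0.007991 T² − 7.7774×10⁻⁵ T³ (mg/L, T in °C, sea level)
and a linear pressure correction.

At sea level: C_s = 14.652 − 0.41022×24.5 + 0.007991×24.5² − 7.7774×10⁻⁵×24.5³ = 8.254 mg/L.
Pressure correction: C_s' = 8.254 × 0.820 = 6.769 mg/L.

C_s ≈ 6.77 mg/L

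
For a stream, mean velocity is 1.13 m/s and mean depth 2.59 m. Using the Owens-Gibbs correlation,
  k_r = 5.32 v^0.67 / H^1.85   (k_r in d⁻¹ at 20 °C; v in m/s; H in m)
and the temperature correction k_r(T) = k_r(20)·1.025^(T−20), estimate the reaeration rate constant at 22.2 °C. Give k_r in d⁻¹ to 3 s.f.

k_r(20) = 5.32 × 1.13^0.67 / 2.59^1.85 = 5.32 × 1.085 / 5.816 = 0.9928 d⁻¹.
k_r(22.2) = 0.9928 × 1.025^(22.2−20) = 0.9928 × 1.056 = 1.048 d⁻¹.

k_r ≈ 1.05 d⁻¹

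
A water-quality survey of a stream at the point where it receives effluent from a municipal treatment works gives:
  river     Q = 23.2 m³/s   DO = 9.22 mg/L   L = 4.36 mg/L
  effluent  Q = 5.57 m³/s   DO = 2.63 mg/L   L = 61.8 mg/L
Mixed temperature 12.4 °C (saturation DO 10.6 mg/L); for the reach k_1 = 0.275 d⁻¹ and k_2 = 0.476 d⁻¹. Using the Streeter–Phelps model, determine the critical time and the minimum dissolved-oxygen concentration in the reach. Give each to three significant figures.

t_c ≈ 2.06 d; minimum DO ≈ 5.53 mg/L

Mixed DO = (23.2×9.22 + 5.57×2.63)/(23.2+5.57) = 228.6/28.77 = 7.944 mg/L.
Mixed L₀ = (23.2×4.36 + 5.57×61.8)/(28.77) = 445.4/28.77 = 15.48 mg/L.
Initial deficit D₀ = C_s − DO₀ = 10.6 − 7.944 = 2.656 mg/L.
t_c = (1/0.2010) ln[(0.476/0.275)(1 − 2.656×0.2010/(0.275×15.48))] = 4.975 × ln(1.514) = 2.063 d.
D_c = (0.275/0.476) × 15.48 × e^(−0.275×2.063) = 0.5777 × 15.48 × 0.5670 = 5.071 mg/L.
Minimum DO = 10.6 − 5.071 = 5.529 mg/L.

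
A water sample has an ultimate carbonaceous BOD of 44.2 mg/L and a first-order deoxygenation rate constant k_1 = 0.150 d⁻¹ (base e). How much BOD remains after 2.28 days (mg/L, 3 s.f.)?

L_t = L₀ e^(−k_1 t) = 44.2 × e^(−0.150×2.28) = 44.2 × 0.7103 = 31.40 mg/L.

L ≈ 31.4 mg/L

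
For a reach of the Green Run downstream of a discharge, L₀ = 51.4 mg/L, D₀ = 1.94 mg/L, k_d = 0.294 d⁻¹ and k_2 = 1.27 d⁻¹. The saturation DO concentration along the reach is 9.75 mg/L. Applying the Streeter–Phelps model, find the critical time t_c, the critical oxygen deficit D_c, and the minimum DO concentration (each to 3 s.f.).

t_c ≈ 1.36 d; D_c ≈ 7.97 mg/L; min DO ≈ 1.78 mg/L

At the critical point dD/dt = 0, so k_d L₀ e^(−k_d t) = k_2 D. Substituting D(t) from the Streeter–Phelps equation and solving for t gives
t_c = ln[(k_2/k_d)(1 − D₀(k_2−k_d)/(k_d L₀))] / (k_2−k_d).
Here k_2−k_d = 0.9760 d⁻¹ and 1 − D₀(k_2−k_d)/(k_d L₀) = 1 − 1.94×0.9760/(0.294×51.4) = 0.8747, so
t_c = ln(4.320 × 0.8747) / 0.9760 = 1.329 / 0.9760 = 1.362 d.
D_c = (k_d/k_2) L₀ e^(−k_d t_c) = (0.294/1.27) × 51.4 × e^(−0.294×1.362) = 0.2315 × 51.4 × 0.6700 = 7.973 mg/L.
Minimum DO = C_s − D_c = 9.75 − 7.973 = 1.777 mg/L.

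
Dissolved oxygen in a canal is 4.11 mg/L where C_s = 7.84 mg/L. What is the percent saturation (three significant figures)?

52.4 % saturation

% saturation = C/C_s × 100 = 4.11/7.84 × 100 = 52.4 %.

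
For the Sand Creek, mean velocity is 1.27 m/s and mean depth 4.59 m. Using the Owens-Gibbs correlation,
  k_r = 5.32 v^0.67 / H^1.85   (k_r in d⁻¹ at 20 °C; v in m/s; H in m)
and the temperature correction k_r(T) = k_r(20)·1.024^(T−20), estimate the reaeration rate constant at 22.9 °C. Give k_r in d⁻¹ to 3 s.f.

k_r(20) = 5.32 × 1.27^0.67 / 4.59^1.85 = 5.32 × 1.174 / 16.76 = 0.3725 d⁻¹.
k_r(22.9) = 0.3725 × 1.024^(22.9−20) = 0.3725 × 1.071 = 0.3990 d⁻¹.

k_r ≈ 0.399 d⁻¹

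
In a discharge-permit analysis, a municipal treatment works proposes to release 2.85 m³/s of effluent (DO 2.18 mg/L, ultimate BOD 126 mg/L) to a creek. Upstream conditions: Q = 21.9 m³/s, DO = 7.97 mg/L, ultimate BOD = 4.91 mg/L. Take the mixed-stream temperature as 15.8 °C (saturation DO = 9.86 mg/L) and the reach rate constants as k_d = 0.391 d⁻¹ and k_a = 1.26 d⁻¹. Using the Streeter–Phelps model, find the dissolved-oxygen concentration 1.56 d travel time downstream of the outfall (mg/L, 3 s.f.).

DO ≈ 6.08 mg/L

Mixed DO = (21.9×7.97 + 2.85×2.18)/(21.9+2.85) = 180.8/24.75 = 7.303 mg/L.
Mixed L₀ = (21.9×4.91 + 2.85×126)/(24.75) = 466.6/24.75 = 18.85 mg/L.
Initial deficit D₀ = C_s − DO₀ = 9.86 − 7.303 = 2.557 mg/L.
D(1.56) = [0.391×18.85/(1.26−0.391)](e^(−0.391×1.56) − e^(−1.26×1.56)) + 2.557 e^(−1.26×1.56)
= 8.483 × (0.5434 − 0.1401) + 2.557 × 0.1401 = 3.779 mg/L.
DO = 9.86 − 3.779 = 6.081 mg/L.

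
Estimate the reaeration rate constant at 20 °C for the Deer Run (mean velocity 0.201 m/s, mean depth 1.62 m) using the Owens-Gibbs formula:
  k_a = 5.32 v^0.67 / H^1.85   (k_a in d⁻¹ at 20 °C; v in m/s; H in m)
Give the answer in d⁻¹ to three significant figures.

k_a = 5.32 × 0.201^0.67 / 1.62^1.85 = 5.32 × 0.3413 / 2.441 = 0.7438 d⁻¹.

k_a ≈ 0.744 d⁻¹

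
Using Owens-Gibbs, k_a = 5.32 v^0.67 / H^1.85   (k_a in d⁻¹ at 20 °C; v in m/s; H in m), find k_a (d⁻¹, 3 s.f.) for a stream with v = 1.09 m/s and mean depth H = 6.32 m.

k_a = 5.32 × 1.09^0.67 / 6.32^1.85 = 5.32 × 1.059 / 30.29 = 0.1861 d⁻¹.

k_a ≈ 0.186 d⁻¹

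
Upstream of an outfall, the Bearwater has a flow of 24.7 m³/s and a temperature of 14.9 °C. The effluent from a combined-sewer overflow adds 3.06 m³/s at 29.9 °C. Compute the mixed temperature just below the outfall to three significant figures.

Flow-weighted mixing: C = (Q_r C_r + Q_w C_w)/(Q_r + Q_w)
= (24.7×14.9 + 3.06×29.9)/(24.7 + 3.06) = 459.5/27.76 = 16.55 °C.

16.6 °C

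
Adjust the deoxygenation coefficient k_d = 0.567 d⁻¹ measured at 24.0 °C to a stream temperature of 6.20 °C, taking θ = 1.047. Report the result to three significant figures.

k_d ≈ 0.250 d⁻¹

k_d(T₂) = k_d(T₁) · θ^(T₂−T₁) = 0.567 × 1.047^(6.20−24.0)
= 0.567 × 1.047^-17.8 = 0.567 × 0.4415 = 0.2503 d⁻¹.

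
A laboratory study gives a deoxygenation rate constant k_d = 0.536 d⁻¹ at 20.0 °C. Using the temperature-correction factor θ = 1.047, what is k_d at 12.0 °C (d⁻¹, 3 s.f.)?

k_d ≈ 0.371 d⁻¹

k_d(T₂) = k_d(T₁) · θ^(T₂−T₁) = 0.536 × 1.047^(12.0−20.0)
= 0.536 × 1.047^-8.00 = 0.536 × 0.6925 = 0.3712 d⁻¹.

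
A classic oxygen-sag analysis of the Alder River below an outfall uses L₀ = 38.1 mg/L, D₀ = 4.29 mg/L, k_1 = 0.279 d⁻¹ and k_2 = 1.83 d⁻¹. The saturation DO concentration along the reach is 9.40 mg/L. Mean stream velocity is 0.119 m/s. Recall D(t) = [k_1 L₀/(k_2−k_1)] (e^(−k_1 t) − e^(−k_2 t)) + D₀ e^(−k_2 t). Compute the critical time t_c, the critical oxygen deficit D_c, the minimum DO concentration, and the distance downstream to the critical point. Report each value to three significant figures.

t_c ≈ 0.579 d; D_c ≈ 4.94 mg/L; min DO ≈ 4.46 mg/L; x_c ≈ 5.95 km

t_c = [1/(k_2−k_1)] ln[(k_2/k_1)(1 − D₀(k_2−k_1)/(k_1 L₀))]
= [1/(1.83−0.279)] ln[(1.83/0.279)(1 − 4.29×1.551/(0.279×38.1))]
= (1/1.551) ln[6.559 × 0.3740] = 0.6447 × ln(2.453) = 0.6447 × 0.8975 = 0.5787 d.
D_c = (k_1/k_2) L₀ e^(−k_1 t_c) = (0.279/1.83) × 38.1 × e^(−0.279×0.5787) = 0.1525 × 38.1 × 0.8509 = 4.943 mg/L.
Minimum DO = C_s − D_c = 9.40 − 4.943 = 4.457 mg/L.
x_c = v t_c = 0.119 m/s × 0.5787 d × 86400 s/d = 5949 m ≈ 5.95 km.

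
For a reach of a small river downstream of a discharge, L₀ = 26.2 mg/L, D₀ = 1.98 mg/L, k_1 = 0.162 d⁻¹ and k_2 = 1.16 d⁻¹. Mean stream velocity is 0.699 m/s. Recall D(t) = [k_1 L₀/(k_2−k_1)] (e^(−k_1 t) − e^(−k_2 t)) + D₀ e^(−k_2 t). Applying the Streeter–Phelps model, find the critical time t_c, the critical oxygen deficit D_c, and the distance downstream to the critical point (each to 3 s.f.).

t_c ≈ 1.34 d; D_c ≈ 2.94 mg/L; x_c ≈ 81.2 km

t_c = [1/(k_2−k_1)] ln[(k_2/k_1)(1 − D₀(k_2−k_1)/(k_1 L₀))]
= [1/(1.16−0.162)] ln[(1.16/0.162)(1 − 1.98×0.9980/(0.162×26.2))]
= (1/0.9980) ln[7.160 × 0.5344] = 1.002 × ln(3.827) = 1.002 × 1.342 = 1.345 d.
L(t_c) = L₀ e^(−k_1 t_c) = 26.2 × 0.8042 = 21.07 mg/L, and at the critical point k_2 D_c = k_1 L, so D_c = (0.162/1.16) × 21.07 = 2.943 mg/L.
x_c = v t_c = 0.699 m/s × 1.345 d × 86400 s/d = 81210 m ≈ 81.2 km.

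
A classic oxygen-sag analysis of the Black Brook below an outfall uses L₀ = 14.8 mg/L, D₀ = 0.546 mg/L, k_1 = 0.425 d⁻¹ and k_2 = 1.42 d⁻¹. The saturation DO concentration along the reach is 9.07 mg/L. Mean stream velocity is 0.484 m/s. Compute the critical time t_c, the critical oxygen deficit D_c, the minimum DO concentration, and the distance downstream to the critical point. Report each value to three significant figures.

t_c ≈ 1.12 d; D_c ≈ 2.75 mg/L; min DO ≈ 6.32 mg/L; x_c ≈ 46.9 km

t_c = [1/(k_2−k_1)] ln[(k_2/k_1)(1 − D₀(k_2−k_1)/(k_1 L₀))]
= [1/(1.42−0.425)] ln[(1.42/0.425)(1 − 0.546×0.9950/(0.425×14.8))]
= (1/0.9950) ln[3.341 × 0.9136] = 1.005 × ln(3.053) = 1.005 × 1.116 = 1.122 d.
D_c = (k_1/k_2) L₀ e^(−k_1 t_c) = (0.425/1.42) × 14.8 × e^(−0.425×1.122) = 0.2993 × 14.8 × 0.6208 = 2.750 mg/L.
Minimum DO = C_s − D_c = 9.07 − 2.750 = 6.320 mg/L.
x_c = v t_c = 0.484 m/s × 1.122 d × 86400 s/d = 46900 m ≈ 46.9 km.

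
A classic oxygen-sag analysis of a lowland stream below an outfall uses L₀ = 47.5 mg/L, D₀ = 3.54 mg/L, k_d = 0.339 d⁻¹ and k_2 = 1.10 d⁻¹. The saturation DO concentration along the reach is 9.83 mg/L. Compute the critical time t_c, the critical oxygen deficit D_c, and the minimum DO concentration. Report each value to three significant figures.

With k_2/k_d = 3.245 and 1 − D₀(k_2−k_d)/(k_d L₀) = 0.8327,
t_c = ln(3.245 × 0.8327) / (1.10 − 0.339) = ln(2.702) / 0.7610 = 0.9940/0.7610 = 1.306 d.
L(t_c) = L₀ e^(−k_d t_c) = 47.5 × 0.6422 = 30.51 mg/L, and at the critical point k_2 D_c = k_d L, so D_c = (0.339/1.10) × 30.51 = 9.402 mg/L.
Minimum DO = C_s − D_c = 9.83 − 9.402 = 0.4284 mg/L.

t_c ≈ 1.31 d; D_c ≈ 9.40 mg/L; min DO ≈ 0.428 mg/L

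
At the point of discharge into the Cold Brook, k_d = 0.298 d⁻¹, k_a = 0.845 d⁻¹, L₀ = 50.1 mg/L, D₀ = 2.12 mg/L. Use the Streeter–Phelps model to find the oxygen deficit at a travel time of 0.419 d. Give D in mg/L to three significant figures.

D ≈ 6.42 mg/L

k_d L₀/(k_a−k_d) = 0.298×50.1/(0.845−0.298) = 14.93/0.5470 = 27.29 mg/L.
e^(−k_d t) = e^(−0.298×0.4190) = 0.8826; e^(−k_a t) = e^(−0.845×0.4190) = 0.7018.
D = 27.29 × (0.8826 − 0.7018) + 2.12 × 0.7018 = 4.934 + 1.488 = 6.422 mg/L.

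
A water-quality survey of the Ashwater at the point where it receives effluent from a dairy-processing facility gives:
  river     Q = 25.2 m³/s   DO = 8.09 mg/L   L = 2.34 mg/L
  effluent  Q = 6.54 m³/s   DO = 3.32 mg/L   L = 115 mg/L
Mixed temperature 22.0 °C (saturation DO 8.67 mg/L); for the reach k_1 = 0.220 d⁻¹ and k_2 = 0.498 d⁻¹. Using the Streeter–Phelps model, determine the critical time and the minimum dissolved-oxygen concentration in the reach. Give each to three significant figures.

Mixed DO = (25.2×8.09 + 6.54×3.32)/(25.2+6.54) = 225.6/31.74 = 7.107 mg/L.
Mixed L₀ = (25.2×2.34 + 6.54×115)/(31.74) = 811.1/31.74 = 25.55 mg/L.
Initial deficit D₀ = C_s − DO₀ = 8.67 − 7.107 = 1.563 mg/L.
t_c = (1/0.2780) ln[(0.498/0.220)(1 − 1.563×0.2780/(0.220×25.55))] = 3.597 × ln(2.089) = 2.649 d.
D_c = (0.220/0.498) × 25.55 × e^(−0.220×2.649) = 0.4418 × 25.55 × 0.5583 = 6.302 mg/L.
Minimum DO = 8.67 − 6.302 = 2.368 mg/L.

t_c ≈ 2.65 d; minimum DO ≈ 2.37 mg/L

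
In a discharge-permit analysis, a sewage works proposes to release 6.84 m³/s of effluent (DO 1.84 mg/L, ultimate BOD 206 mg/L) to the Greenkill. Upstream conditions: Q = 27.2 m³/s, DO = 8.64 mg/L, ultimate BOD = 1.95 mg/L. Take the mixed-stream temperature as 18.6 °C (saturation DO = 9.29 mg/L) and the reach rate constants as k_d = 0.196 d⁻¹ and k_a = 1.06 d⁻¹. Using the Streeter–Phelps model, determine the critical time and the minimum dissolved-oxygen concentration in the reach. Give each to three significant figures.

Mixed DO = (27.2×8.64 + 6.84×1.84)/(27.2+6.84) = 247.6/34.04 = 7.274 mg/L.
Mixed L₀ = (27.2×1.95 + 6.84×206)/(34.04) = 1462/34.04 = 42.95 mg/L.
Initial deficit D₀ = C_s − DO₀ = 9.29 − 7.274 = 2.016 mg/L.
t_c = (1/0.8640) ln[(1.06/0.196)(1 − 2.016×0.8640/(0.196×42.95))] = 1.157 × ln(4.289) = 1.685 d.
D_c = (0.196/1.06) × 42.95 × e^(−0.196×1.685) = 0.1849 × 42.95 × 0.7187 = 5.708 mg/L.
Minimum DO = 9.29 − 5.708 = 3.582 mg/L.

t_c ≈ 1.69 d; minimum DO ≈ 3.58 mg/L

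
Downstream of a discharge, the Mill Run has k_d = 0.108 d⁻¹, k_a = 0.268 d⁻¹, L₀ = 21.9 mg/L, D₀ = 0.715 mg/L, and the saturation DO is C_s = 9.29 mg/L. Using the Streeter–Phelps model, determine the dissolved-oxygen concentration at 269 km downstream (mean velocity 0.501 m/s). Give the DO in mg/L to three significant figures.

Travel time t = x/v = 269 km / (0.501 m/s) = 269000 m / 0.501 m/s = 536900 s = 6.214 d.
k_d L₀/(k_a−k_d) = 0.108×21.9/(0.268−0.108) = 2.365/0.1600 = 14.78 mg/L.
e^(−k_d t) = e^(−0.108×6.214) = 0.5111; e^(−k_a t) = e^(−0.268×6.214) = 0.1891.
D = 14.78 × (0.5111 − 0.1891) + 0.715 × 0.1891 = 4.760 + 0.1352 = 4.895 mg/L.
DO = C_s − D = 9.29 − 4.895 = 4.395 mg/L.

DO ≈ 4.39 mg/L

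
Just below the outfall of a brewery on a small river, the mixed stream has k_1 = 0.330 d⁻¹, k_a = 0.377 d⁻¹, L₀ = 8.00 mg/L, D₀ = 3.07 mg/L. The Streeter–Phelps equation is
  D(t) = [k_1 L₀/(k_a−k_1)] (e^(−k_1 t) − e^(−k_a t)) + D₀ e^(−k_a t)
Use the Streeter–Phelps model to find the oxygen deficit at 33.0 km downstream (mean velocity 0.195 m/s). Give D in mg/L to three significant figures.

Travel time t = x/v = 33.0 km / (0.195 m/s) = 33000 m / 0.195 m/s = 169200 s = 1.959 d.
k_1 L₀/(k_a−k_1) = 0.330×8.00/(0.377−0.330) = 2.640/0.04700 = 56.17 mg/L.
e^(−k_1 t) = e^(−0.330×1.959) = 0.5239; e^(−k_a t) = e^(−0.377×1.959) = 0.4779.
D = 56.17 × (0.5239 − 0.4779) + 3.07 × 0.4779 = 2.588 + 1.467 = 4.055 mg/L.

D ≈ 4.06 mg/L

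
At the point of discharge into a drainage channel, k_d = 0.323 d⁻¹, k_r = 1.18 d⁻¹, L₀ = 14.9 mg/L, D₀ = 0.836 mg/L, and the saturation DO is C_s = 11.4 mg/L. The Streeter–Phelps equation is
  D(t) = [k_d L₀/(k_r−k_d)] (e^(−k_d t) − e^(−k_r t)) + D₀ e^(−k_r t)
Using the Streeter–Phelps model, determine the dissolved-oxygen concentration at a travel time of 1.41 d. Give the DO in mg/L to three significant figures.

k_d L₀/(k_r−k_d) = 0.323×14.9/(1.18−0.323) = 4.813/0.8570 = 5.616 mg/L.
e^(−k_d t) = e^(−0.323×1.410) = 0.6342; e^(−k_r t) = e^(−1.18×1.410) = 0.1894.
D = 5.616 × (0.6342 − 0.1894) + 0.836 × 0.1894 = 2.498 + 0.1584 = 2.656 mg/L.
DO = C_s − D = 11.4 − 2.656 = 8.744 mg/L.

DO ≈ 8.74 mg/L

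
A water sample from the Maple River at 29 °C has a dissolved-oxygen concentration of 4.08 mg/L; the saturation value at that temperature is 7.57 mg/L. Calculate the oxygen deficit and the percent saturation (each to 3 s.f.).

D ≈ 3.49 mg/L; 53.9 % saturation

D = C_s − C = 7.57 − 4.08 = 3.49 mg/L.
% saturation = 4.08/7.57 × 100 = 53.9 %.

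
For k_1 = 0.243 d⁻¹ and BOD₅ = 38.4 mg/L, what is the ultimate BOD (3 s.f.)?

L₀ ≈ 54.6 mg/L

BOD₅ = L₀(1 − e^(−5k_1)) ⇒ L₀ = BOD₅ / (1 − e^(−5×0.243))
= 38.4 / (1 − 0.2967) = 38.4 / 0.7033 = 54.60 mg/L.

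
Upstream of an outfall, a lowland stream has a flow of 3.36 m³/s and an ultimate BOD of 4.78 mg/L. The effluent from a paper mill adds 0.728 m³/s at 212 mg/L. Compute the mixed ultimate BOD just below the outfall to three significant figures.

Flow-weighted mixing: C = (Q_r C_r + Q_w C_w)/(Q_r + Q_w)
= (3.36×4.78 + 0.728×212)/(3.36 + 0.728) = 170.4/4.088 = 41.68 mg/L.

41.7 mg/L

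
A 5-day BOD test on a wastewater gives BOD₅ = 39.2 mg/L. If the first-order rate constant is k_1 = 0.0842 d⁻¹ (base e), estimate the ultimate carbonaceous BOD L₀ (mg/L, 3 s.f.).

L₀ ≈ 114 mg/L

BOD₅ = L₀(1 − e^(−5k_1)) ⇒ L₀ = BOD₅ / (1 − e^(−5×0.0842))
= 39.2 / (1 − 0.6564) = 39.2 / 0.3436 = 114.1 mg/L.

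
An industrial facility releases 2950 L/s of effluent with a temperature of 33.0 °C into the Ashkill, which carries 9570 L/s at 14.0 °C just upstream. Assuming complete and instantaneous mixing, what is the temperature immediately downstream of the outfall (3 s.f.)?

18.5 °C

Flow-weighted mixing: C = (Q_r C_r + Q_w C_w)/(Q_r + Q_w)
= (9570×14.0 + 2950×33.0)/(9570 + 2950) = 231300/12520 = 18.48 °C.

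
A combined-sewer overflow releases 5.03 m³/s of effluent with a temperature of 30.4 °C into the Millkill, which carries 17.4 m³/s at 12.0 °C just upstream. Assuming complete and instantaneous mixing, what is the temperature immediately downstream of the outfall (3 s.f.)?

Flow-weighted mixing: C = (Q_r C_r + Q_w C_w)/(Q_r + Q_w)
= (17.4×12.0 + 5.03×30.4)/(17.4 + 5.03) = 361.7/22.43 = 16.13 °C.

16.1 °C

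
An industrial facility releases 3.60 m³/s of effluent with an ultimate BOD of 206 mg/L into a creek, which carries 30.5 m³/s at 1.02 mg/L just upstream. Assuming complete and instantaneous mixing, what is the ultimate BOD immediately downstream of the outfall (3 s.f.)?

Flow-weighted mixing: C = (Q_r C_r + Q_w C_w)/(Q_r + Q_w)
= (30.5×1.02 + 3.60×206)/(30.5 + 3.60) = 772.7/34.10 = 22.66 mg/L.

22.7 mg/L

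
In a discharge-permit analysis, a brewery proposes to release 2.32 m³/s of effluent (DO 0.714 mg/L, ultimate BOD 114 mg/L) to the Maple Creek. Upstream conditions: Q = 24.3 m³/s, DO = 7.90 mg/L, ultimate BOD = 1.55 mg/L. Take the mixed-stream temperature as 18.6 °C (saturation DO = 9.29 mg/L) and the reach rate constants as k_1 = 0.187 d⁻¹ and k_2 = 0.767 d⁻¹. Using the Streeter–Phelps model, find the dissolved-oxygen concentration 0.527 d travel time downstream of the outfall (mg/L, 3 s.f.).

DO ≈ 7.07 mg/L

Mixed DO = (24.3×7.90 + 2.32×0.714)/(24.3+2.32) = 193.6/26.62 = 7.274 mg/L.
Mixed L₀ = (24.3×1.55 + 2.32×114)/(26.62) = 302.1/26.62 = 11.35 mg/L.
Initial deficit D₀ = C_s − DO₀ = 9.29 − 7.274 = 2.016 mg/L.
D(0.527) = [0.187×11.35/(0.767−0.187)](e^(−0.187×0.527) − e^(−0.767×0.527)) + 2.016 e^(−0.767×0.527)
= 3.659 × (0.9062 − 0.6675) + 2.016 × 0.6675 = 2.219 mg/L.
DO = 9.29 − 2.219 = 7.071 mg/L.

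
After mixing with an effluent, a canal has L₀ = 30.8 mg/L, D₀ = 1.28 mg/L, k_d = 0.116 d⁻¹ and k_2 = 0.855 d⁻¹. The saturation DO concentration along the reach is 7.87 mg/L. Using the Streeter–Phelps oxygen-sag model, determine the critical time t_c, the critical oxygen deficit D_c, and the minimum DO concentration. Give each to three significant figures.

t_c ≈ 2.29 d; D_c ≈ 3.21 mg/L; min DO ≈ 4.66 mg/L

With k_2/k_d = 7.371 and 1 − D₀(k_2−k_d)/(k_d L₀) = 0.7352,
t_c = ln(7.371 × 0.7352) / (0.855 − 0.116) = ln(5.419) / 0.7390 = 1.690/0.7390 = 2.287 d.
L(t_c) = L₀ e^(−k_d t_c) = 30.8 × 0.7670 = 23.62 mg/L, and at the critical point k_2 D_c = k_d L, so D_c = (0.116/0.855) × 23.62 = 3.205 mg/L.
Minimum DO = C_s − D_c = 7.87 − 3.205 = 4.665 mg/L.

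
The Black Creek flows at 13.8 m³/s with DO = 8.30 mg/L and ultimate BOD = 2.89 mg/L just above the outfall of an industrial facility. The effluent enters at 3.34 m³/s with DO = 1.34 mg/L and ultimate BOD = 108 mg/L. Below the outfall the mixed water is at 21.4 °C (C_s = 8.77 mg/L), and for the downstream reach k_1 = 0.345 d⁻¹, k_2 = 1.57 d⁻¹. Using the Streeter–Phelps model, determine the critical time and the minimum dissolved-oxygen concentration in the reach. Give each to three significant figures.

t_c ≈ 0.972 d; minimum DO ≈ 5.10 mg/L

Mixed DO = (13.8×8.30 + 3.34×1.34)/(13.8+3.34) = 119.0/17.14 = 6.944 mg/L.
Mixed L₀ = (13.8×2.89 + 3.34×108)/(17.14) = 400.6/17.14 = 23.37 mg/L.
Initial deficit D₀ = C_s − DO₀ = 8.77 − 6.944 = 1.826 mg/L.
t_c = (1/1.225) ln[(1.57/0.345)(1 − 1.826×1.225/(0.345×23.37))] = 0.8163 × ln(3.288) = 0.9717 d.
D_c = (0.345/1.57) × 23.37 × e^(−0.345×0.9717) = 0.2197 × 23.37 × 0.7152 = 3.673 mg/L.
Minimum DO = 8.77 − 3.673 = 5.097 mg/L.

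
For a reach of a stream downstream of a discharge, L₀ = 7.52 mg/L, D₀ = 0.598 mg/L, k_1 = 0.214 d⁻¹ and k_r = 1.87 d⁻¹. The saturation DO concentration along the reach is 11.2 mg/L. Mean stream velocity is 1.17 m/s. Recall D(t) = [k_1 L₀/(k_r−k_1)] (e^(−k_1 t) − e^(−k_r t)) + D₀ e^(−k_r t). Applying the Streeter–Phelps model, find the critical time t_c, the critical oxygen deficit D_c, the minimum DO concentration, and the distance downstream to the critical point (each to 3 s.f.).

t_c ≈ 0.732 d; D_c ≈ 0.736 mg/L; min DO ≈ 10.5 mg/L; x_c ≈ 74.0 km

With k_r/k_1 = 8.738 and 1 − D₀(k_r−k_1)/(k_1 L₀) = 0.3846,
t_c = ln(8.738 × 0.3846) / (1.87 − 0.214) = ln(3.361) / 1.656 = 1.212/1.656 = 0.7320 d.
L(t_c) = L₀ e^(−k_1 t_c) = 7.52 × 0.8550 = 6.430 mg/L, and at the critical point k_r D_c = k_1 L, so D_c = (0.214/1.87) × 6.430 = 0.7358 mg/L.
Minimum DO = C_s − D_c = 11.2 − 0.7358 = 10.46 mg/L.
x_c = v t_c = 1.17 m/s × 0.7320 d × 86400 s/d = 74000 m ≈ 74.0 km.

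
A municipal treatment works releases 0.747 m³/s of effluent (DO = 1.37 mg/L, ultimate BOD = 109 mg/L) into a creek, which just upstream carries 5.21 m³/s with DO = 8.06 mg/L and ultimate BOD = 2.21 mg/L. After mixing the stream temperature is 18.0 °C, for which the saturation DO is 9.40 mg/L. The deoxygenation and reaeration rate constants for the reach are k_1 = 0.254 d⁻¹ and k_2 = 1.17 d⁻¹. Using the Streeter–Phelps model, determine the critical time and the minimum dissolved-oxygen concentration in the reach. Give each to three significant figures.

Mixed DO = (5.21×8.06 + 0.747×1.37)/(5.21+0.747) = 43.02/5.957 = 7.221 mg/L.
Mixed L₀ = (5.21×2.21 + 0.747×109)/(5.957) = 92.94/5.957 = 15.60 mg/L.
Initial deficit D₀ = C_s − DO₀ = 9.40 − 7.221 = 2.179 mg/L.
t_c = (1/0.9160) ln[(1.17/0.254)(1 − 2.179×0.9160/(0.254×15.60))] = 1.092 × ln(2.286) = 0.9028 d.
D_c = (0.254/1.17) × 15.60 × e^(−0.254×0.9028) = 0.2171 × 15.60 × 0.7951 = 2.693 mg/L.
Minimum DO = 9.40 − 2.693 = 6.707 mg/L.

t_c ≈ 0.903 d; minimum DO ≈ 6.71 mg/L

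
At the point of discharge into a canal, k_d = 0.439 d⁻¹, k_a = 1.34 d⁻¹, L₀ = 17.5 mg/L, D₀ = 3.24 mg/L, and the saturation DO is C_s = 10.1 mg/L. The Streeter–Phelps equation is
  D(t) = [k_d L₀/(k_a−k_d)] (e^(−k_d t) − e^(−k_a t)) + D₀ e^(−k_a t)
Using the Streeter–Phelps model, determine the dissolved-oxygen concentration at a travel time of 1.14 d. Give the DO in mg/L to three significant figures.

k_d L₀/(k_a−k_d) = 0.439×17.5/(1.34−0.439) = 7.683/0.9010 = 8.527 mg/L.
e^(−k_d t) = e^(−0.439×1.140) = 0.6063; e^(−k_a t) = e^(−1.34×1.140) = 0.2171.
D = 8.527 × (0.6063 − 0.2171) + 3.24 × 0.2171 = 3.319 + 0.7033 = 4.022 mg/L.
DO = C_s − D = 10.1 − 4.022 = 6.078 mg/L.

DO ≈ 6.08 mg/L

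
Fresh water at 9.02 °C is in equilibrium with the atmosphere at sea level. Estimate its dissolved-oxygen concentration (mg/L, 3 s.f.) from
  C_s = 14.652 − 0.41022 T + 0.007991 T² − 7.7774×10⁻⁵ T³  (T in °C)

C_s ≈ 11.5 mg/L

C_s = 14.652 − 0.41022×9.02 + 0.007991×9.02² − 7.7774×10⁻⁵×9.02³ = 11.54 mg/L.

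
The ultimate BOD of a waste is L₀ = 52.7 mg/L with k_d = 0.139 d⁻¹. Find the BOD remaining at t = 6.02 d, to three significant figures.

L ≈ 22.8 mg/L

L_t = L₀ e^(−k_d t) = 52.7 × e^(−0.139×6.02) = 52.7 × 0.4331 = 22.82 mg/L.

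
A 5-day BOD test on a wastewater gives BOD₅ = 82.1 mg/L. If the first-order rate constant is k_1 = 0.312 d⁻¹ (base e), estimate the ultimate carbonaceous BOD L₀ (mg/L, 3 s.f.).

BOD₅ = L₀(1 − e^(−5k_1)) ⇒ L₀ = BOD₅ / (1 − e^(−5×0.312))
= 82.1 / (1 − 0.2101) = 82.1 / 0.7899 = 103.9 mg/L.

L₀ ≈ 104 mg/L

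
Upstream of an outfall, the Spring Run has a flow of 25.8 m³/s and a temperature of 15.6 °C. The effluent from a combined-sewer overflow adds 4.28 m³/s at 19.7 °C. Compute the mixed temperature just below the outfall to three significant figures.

Flow-weighted mixing: C = (Q_r C_r + Q_w C_w)/(Q_r + Q_w)
= (25.8×15.6 + 4.28×19.7)/(25.8 + 4.28) = 486.8/30.08 = 16.18 °C.

16.2 °C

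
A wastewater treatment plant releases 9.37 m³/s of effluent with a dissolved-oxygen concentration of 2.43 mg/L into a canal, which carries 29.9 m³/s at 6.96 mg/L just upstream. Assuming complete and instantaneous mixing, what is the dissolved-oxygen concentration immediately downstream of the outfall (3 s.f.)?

Flow-weighted mixing: C = (Q_r C_r + Q_w C_w)/(Q_r + Q_w)
= (29.9×6.96 + 9.37×2.43)/(29.9 + 9.37) = 230.9/39.27 = 5.879 mg/L.

5.88 mg/L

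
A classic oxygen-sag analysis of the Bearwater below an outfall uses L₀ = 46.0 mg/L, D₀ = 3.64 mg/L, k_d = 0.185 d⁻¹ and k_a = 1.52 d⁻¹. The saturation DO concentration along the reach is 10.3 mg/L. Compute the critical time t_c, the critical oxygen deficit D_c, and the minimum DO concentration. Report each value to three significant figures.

With k_a/k_d = 8.216 and 1 − D₀(k_a−k_d)/(k_d L₀) = 0.4290,
t_c = ln(8.216 × 0.4290) / (1.52 − 0.185) = ln(3.525) / 1.335 = 1.260/1.335 = 0.9436 d.
D_c = (k_d/k_a) L₀ e^(−k_d t_c) = (0.185/1.52) × 46.0 × e^(−0.185×0.9436) = 0.1217 × 46.0 × 0.8398 = 4.702 mg/L.
Minimum DO = C_s − D_c = 10.3 − 4.702 = 5.598 mg/L.

t_c ≈ 0.944 d; D_c ≈ 4.70 mg/L; min DO ≈ 5.60 mg/L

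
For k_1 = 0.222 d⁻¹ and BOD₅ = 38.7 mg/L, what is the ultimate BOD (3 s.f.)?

BOD₅ = L₀(1 − e^(−5k_1)) ⇒ L₀ = BOD₅ / (1 − e^(−5×0.222))
= 38.7 / (1 − 0.3296) = 38.7 / 0.6704 = 57.72 mg/L.

L₀ ≈ 57.7 mg/L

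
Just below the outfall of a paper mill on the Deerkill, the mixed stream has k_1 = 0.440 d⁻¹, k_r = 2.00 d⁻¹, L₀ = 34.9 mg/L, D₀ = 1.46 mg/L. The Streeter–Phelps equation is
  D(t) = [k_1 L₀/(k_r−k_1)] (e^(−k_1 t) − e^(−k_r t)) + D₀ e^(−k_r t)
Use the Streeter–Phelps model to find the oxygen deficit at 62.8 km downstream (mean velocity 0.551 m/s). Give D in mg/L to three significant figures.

Travel time t = x/v = 62.8 km / (0.551 m/s) = 62800 m / 0.551 m/s = 114000 s = 1.319 d.
k_1 L₀/(k_r−k_1) = 0.440×34.9/(2.00−0.440) = 15.36/1.560 = 9.844 mg/L.
e^(−k_1 t) = e^(−0.440×1.319) = 0.5597; e^(−k_r t) = e^(−2.00×1.319) = 0.07148.
D = 9.844 × (0.5597 − 0.07148) + 1.46 × 0.07148 = 4.805 + 0.1044 = 4.910 mg/L.

D ≈ 4.91 mg/L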